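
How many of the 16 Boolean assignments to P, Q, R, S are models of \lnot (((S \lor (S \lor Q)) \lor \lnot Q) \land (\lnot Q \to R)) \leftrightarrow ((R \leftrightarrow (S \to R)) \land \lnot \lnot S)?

Initial set: {T (\lnot (((S \lor (S \lor Q)) \lor \lnot Q) \land (\lnot Q \to R)) \leftrightarrow ((R \leftrightarrow (S \to R)) \land \lnot \lnot S))}.
T (\lnot (((S \lor (S \lor Q)) \lor \lnot Q) \land (\lnot Q \to R)) \leftrightarrow ((R \leftrightarrow (S \to R)) \land \lnot \lnot S)): β-rule — branch into T \lnot (((S \lor (S \lor Q)) \lor \lnot Q) \land (\lnot Q \to R)), T ((R \leftrightarrow (S \to R)) \land \lnot \lnot S)  //  F \lnot (((S \lor (S \lor Q)) \lor \lnot Q) \land (\lnot Q \to R)), F ((R \leftrightarrow (S \to R)) \land \lnot \lnot S).
  branch 1 (add T \lnot (((S \lor (S \lor Q)) \lor \lnot Q) \land (\lnot Q \to R)), T ((R \leftrightarrow (S \to R)) \land \lnot \lnot S)):
    T ((R \leftrightarrow (S \to R)) \land \lnot \lnot S): α-rule — add T (R \leftrightarrow (S \to R)), T \lnot \lnot S.
    T \lnot \lnot S: drop double negation, giving T S.
    T \lnot (((S \lor (S \lor Q)) \lor \lnot Q) \land (\lnot Q \to R)): β-rule — branch into F ((S \lor (S \lor Q)) \lor \lnot Q)  //  F (\lnot Q \to R).
      branch 1.1 (add F ((S \lor (S \lor Q)) \lor \lnot Q)):
        F ((S \lor (S \lor Q)) \lor \lnot Q): α-rule — add F (S \lor (S \lor Q)), F \lnot Q.
        F (S \lor (S \lor Q)): α-rule — add F S, F (S \lor Q).
        × closes — contains both S and \lnot S.
      branch 1.2 (add F (\lnot Q \to R)):
        F (\lnot Q \to R): α-rule — add T \lnot Q, F R.
        T (R \leftrightarrow (S \to R)): β-rule — branch into T R, T (S \to R)  //  F R, F (S \to R).
          branch 1.2.1 (add T R, T (S \to R)):
            × closes — contains both R and \lnot R.
          branch 1.2.2 (add F R, F (S \to R)):
            F (S \to R): α-rule — add T S, F R.
            ○ open, literals {Q=F, R=F, S=T}.
  branch 2 (add F \lnot (((S \lor (S \lor Q)) \lor \lnot Q) \land (\lnot Q \to R)), F ((R \leftrightarrow (S \to R)) \land \lnot \lnot S)):
    F \lnot (((S \lor (S \lor Q)) \lor \lnot Q) \land (\lnot Q \to R)): α-rule — add T ((S \lor (S \lor Q)) \lor \lnot Q), T (\lnot Q \to R).
    F ((R \leftrightarrow (S \to R)) \land \lnot \lnot S): β-rule — branch into F (R \leftrightarrow (S \to R))  //  F \lnot \lnot S.
      branch 2.1 (add F (R \leftrightarrow (S \to R))):
        T ((S \lor (S \lor Q)) \lor \lnot Q): β-rule — branch into T (S \lor (S \lor Q))  //  T \lnot Q.
          branch 2.1.1 (add T (S \lor (S \lor Q))):
            T (\lnot Q \to R): β-rule — branch into F \lnot Q  //  T R.
              branch 2.1.1.1 (add F \lnot Q):
                F (R \leftrightarrow (S \to R)): β-rule — branch into T R, F (S \to R)  //  F R, T (S \to R).
                  branch 2.1.1.1.1 (add T R, F (S \to R)):
                    F (S \to R): α-rule — add T S, F R.
                    × closes — contains both R and \lnot R.
                  branch 2.1.1.1.2 (add F R, T (S \to R)):
                    T (S \lor (S \lor Q)): β-rule — branch into T S  //  T (S \lor Q).
                      branch 2.1.1.1.2.1 (add T S):
                        T (S \to R): β-rule — branch into F S  //  T R.
                          branch 2.1.1.1.2.1.1 (add F S):
                            × closes — contains both S and \lnot S.
                          branch 2.1.1.1.2.1.2 (add T R):
                            × closes — contains both R and \lnot R.
                      branch 2.1.1.1.2.2 (add T (S \lor Q)):
                        T (S \to R): β-rule — branch into F S  //  T R.
                          branch 2.1.1.1.2.2.1 (add F S):
                            T (S \lor Q): β-rule — branch into T S  //  T Q.
                              branch 2.1.1.1.2.2.1.1 (add T S):
                                × closes — contains both S and \lnot S.
                              branch 2.1.1.1.2.2.1.2 (add T Q):
                                ○ open, literals {Q=T, R=F, S=F}.
                          branch 2.1.1.1.2.2.2 (add T R):
                            × closes — contains both R and \lnot R.
              branch 2.1.1.2 (add T R):
                F (R \leftrightarrow (S \to R)): β-rule — branch into T R, F (S \to R)  //  F R, T (S \to R).
                  branch 2.1.1.2.1 (add T R, F (S \to R)):
                    F (S \to R): α-rule — add T S, F R.
                    × closes — contains both R and \lnot R.
                  branch 2.1.1.2.2 (add F R, T (S \to R)):
                    × closes — contains both R and \lnot R.
          branch 2.1.2 (add T \lnot Q):
            T (\lnot Q \to R): β-rule — branch into F \lnot Q  //  T R.
              branch 2.1.2.1 (add F \lnot Q):
                × closes — contains both Q and \lnot Q.
              branch 2.1.2.2 (add T R):
                F (R \leftrightarrow (S \to R)): β-rule — branch into T R, F (S \to R)  //  F R, T (S \to R).
                  branch 2.1.2.2.1 (add T R, F (S \to R)):
                    F (S \to R): α-rule — add T S, F R.
                    × closes — contains both R and \lnot R.
                  branch 2.1.2.2.2 (add F R, T (S \to R)):
                    × closes — contains both R and \lnot R.
      branch 2.2 (add F \lnot \lnot S):
        F \lnot \lnot S: drop double negation, giving F S.
        T ((S \lor (S \lor Q)) \lor \lnot Q): β-rule — branch into T (S \lor (S \lor Q))  //  T \lnot Q.
          branch 2.2.1 (add T (S \lor (S \lor Q))):
            T (\lnot Q \to R): β-rule — branch into F \lnot Q  //  T R.
              branch 2.2.1.1 (add F \lnot Q):
                T (S \lor (S \lor Q)): β-rule — branch into T S  //  T (S \lor Q).
                  branch 2.2.1.1.1 (add T S):
                    × closes — contains both S and \lnot S.
                  branch 2.2.1.1.2 (add T (S \lor Q)):
                    T (S \lor Q): β-rule — branch into T S  //  T Q.
                      branch 2.2.1.1.2.1 (add T S):
                        × closes — contains both S and \lnot S.
                      branch 2.2.1.1.2.2 (add T Q):
                        ○ open, literals {Q=T, S=F}.
              branch 2.2.1.2 (add T R):
                T (S \lor (S \lor Q)): β-rule — branch into T S  //  T (S \lor Q).
                  branch 2.2.1.2.1 (add T S):
                    × closes — contains both S and \lnot S.
                  branch 2.2.1.2.2 (add T (S \lor Q)):
                    T (S \lor Q): β-rule — branch into T S  //  T Q.
                      branch 2.2.1.2.2.1 (add T S):
                        × closes — contains both S and \lnot S.
                      branch 2.2.1.2.2.2 (add T Q):
                        ○ open, literals {Q=T, R=T, S=F}.
          branch 2.2.2 (add T \lnot Q):
            T (\lnot Q \to R): β-rule — branch into F \lnot Q  //  T R.
              branch 2.2.2.1 (add F \lnot Q):
                × closes — contains both Q and \lnot Q.
              branch 2.2.2.2 (add T R):
                ○ open, literals {Q=F, R=T, S=F}.
17 branches closed, 5 open.
Each open branch fixes some atoms; the unmentioned ones are free. Counting distinct full assignments: branch {Q=F, R=F, S=T} (P) contributes 2 new; branch {Q=T, R=F, S=F} (P) contributes 2 new; branch {Q=T, S=F} (P, R) contributes 2 new; branch {Q=T, R=T, S=F} (P) contributes 0 new; branch {Q=F, R=T, S=F} (P) contributes 2 new. Total: 8.

8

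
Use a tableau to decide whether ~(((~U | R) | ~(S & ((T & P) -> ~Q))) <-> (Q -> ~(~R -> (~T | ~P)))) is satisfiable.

Initial set: {~(((~U | R) | ~(S & ((T & P) -> ~Q))) <-> (Q -> ~(~R -> (~T | ~P))))}.
~(((~U | R) | ~(S & ((T & P) -> ~Q))) <-> (Q -> ~(~R -> (~T | ~P)))): β-rule — branch into ((~U | R) | ~(S & ((T & P) -> ~Q))), ~(Q -> ~(~R -> (~T | ~P)))  //  ~((~U | R) | ~(S & ((T & P) -> ~Q))), (Q -> ~(~R -> (~T | ~P))).
  branch 1 (add ((~U | R) | ~(S & ((T & P) -> ~Q))), ~(Q -> ~(~R -> (~T | ~P)))):
    ~(Q -> ~(~R -> (~T | ~P))): α-rule — add Q, ~~(~R -> (~T | ~P)).
    ((~U | R) | ~(S & ((T & P) -> ~Q))): β-rule — branch into (~U | R)  //  ~(S & ((T & P) -> ~Q)).
      branch 1.1 (add (~U | R)):
        ~~(~R -> (~T | ~P)): β-rule — branch into ~~R  //  (~T | ~P).
          branch 1.1.1 (add ~~R):
            (~U | R): β-rule — branch into ~U  //  R.
              branch 1.1.1.1 (add ~U):
                ○ open, literals {Q=true, R=true, U=false}.
              branch 1.1.1.2 (add R):
                ○ open, literals {Q=true, R=true}.
          branch 1.1.2 (add (~T | ~P)):
            (~U | R): β-rule — branch into ~U  //  R.
              branch 1.1.2.1 (add ~U):
                (~T | ~P): β-rule — branch into ~T  //  ~P.
                  branch 1.1.2.1.1 (add ~T):
                    ○ open, literals {Q=true, T=false, U=false}.
                  branch 1.1.2.1.2 (add ~P):
                    ○ open, literals {P=false, Q=true, U=false}.
              branch 1.1.2.2 (add R):
                (~T | ~P): β-rule — branch into ~T  //  ~P.
                  branch 1.1.2.2.1 (add ~T):
                    ○ open, literals {Q=true, R=true, T=false}.
                  branch 1.1.2.2.2 (add ~P):
                    ○ open, literals {P=false, Q=true, R=true}.
      branch 1.2 (add ~(S & ((T & P) -> ~Q))):
        ~~(~R -> (~T | ~P)): β-rule — branch into ~~R  //  (~T | ~P).
          branch 1.2.1 (add ~~R):
            ~(S & ((T & P) -> ~Q)): β-rule — branch into ~S  //  ~((T & P) -> ~Q).
              branch 1.2.1.1 (add ~S):
                ○ open, literals {Q=true, R=true, S=false}.
              branch 1.2.1.2 (add ~((T & P) -> ~Q)):
                ~((T & P) -> ~Q): α-rule — add (T & P), ~~Q.
                (T & P): α-rule — add T, P.
                ○ open, literals {P=true, Q=true, R=true, T=true}.
          branch 1.2.2 (add (~T | ~P)):
            ~(S & ((T & P) -> ~Q)): β-rule — branch into ~S  //  ~((T & P) -> ~Q).
              branch 1.2.2.1 (add ~S):
                (~T | ~P): β-rule — branch into ~T  //  ~P.
                  branch 1.2.2.1.1 (add ~T):
                    ○ open, literals {Q=true, S=false, T=false}.
                  branch 1.2.2.1.2 (add ~P):
                    ○ open, literals {P=false, Q=true, S=false}.
              branch 1.2.2.2 (add ~((T & P) -> ~Q)):
                ~((T & P) -> ~Q): α-rule — add (T & P), ~~Q.
                (T & P): α-rule — add T, P.
                (~T | ~P): β-rule — branch into ~T  //  ~P.
                  branch 1.2.2.2.1 (add ~T):
                    × closes — contains both T and ~T.
                  branch 1.2.2.2.2 (add ~P):
                    × closes — contains both P and ~P.
  branch 2 (add ~((~U | R) | ~(S & ((T & P) -> ~Q))), (Q -> ~(~R -> (~T | ~P)))):
    ~((~U | R) | ~(S & ((T & P) -> ~Q))): α-rule — add ~(~U | R), ~~(S & ((T & P) -> ~Q)).
    ~(~U | R): α-rule — add ~~U, ~R.
    ~~(S & ((T & P) -> ~Q)): α-rule — add S, ((T & P) -> ~Q).
    (Q -> ~(~R -> (~T | ~P))): β-rule — branch into ~Q  //  ~(~R -> (~T | ~P)).
      branch 2.1 (add ~Q):
        ((T & P) -> ~Q): β-rule — branch into ~(T & P)  //  ~Q.
          branch 2.1.1 (add ~(T & P)):
            ~(T & P): β-rule — branch into ~T  //  ~P.
              branch 2.1.1.1 (add ~T):
                ○ open, literals {Q=false, R=false, S=true, T=false, U=true}.
              branch 2.1.1.2 (add ~P):
                ○ open, literals {P=false, Q=false, R=false, S=true, U=true}.
          branch 2.1.2 (add ~Q):
            ○ open, literals {Q=false, R=false, S=true, U=true}.
      branch 2.2 (add ~(~R -> (~T | ~P))):
        ~(~R -> (~T | ~P)): α-rule — add ~R, ~(~T | ~P).
        ~(~T | ~P): α-rule — add ~~T, ~~P.
        ((T & P) -> ~Q): β-rule — branch into ~(T & P)  //  ~Q.
          branch 2.2.1 (add ~(T & P)):
            ~(T & P): β-rule — branch into ~T  //  ~P.
              branch 2.2.1.1 (add ~T):
                × closes — contains both T and ~T.
              branch 2.2.1.2 (add ~P):
                × closes — contains both P and ~P.
          branch 2.2.2 (add ~Q):
            ○ open, literals {P=true, Q=false, R=false, S=true, T=true, U=true}.
4 branches closed, 14 open.
An open branch gives a satisfying assignment: Q=true, R=true, U=false.

Satisfiable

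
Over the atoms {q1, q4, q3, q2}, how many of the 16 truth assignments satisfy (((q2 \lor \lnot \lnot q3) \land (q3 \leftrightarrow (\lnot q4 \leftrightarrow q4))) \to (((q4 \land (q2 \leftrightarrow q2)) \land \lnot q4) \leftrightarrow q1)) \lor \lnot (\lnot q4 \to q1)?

14

Initial set: {((((q2 \lor \lnot \lnot q3) \land (q3 \leftrightarrow (\lnot q4 \leftrightarrow q4))) \to (((q4 \land (q2 \leftrightarrow q2)) \land \lnot q4) \leftrightarrow q1)) \lor \lnot (\lnot q4 \to q1))}.
((((q2 \lor \lnot \lnot q3) \land (q3 \leftrightarrow (\lnot q4 \leftrightarrow q4))) \to (((q4 \land (q2 \leftrightarrow q2)) \land \lnot q4) \leftrightarrow q1)) \lor \lnot (\lnot q4 \to q1)): β-rule — branch into (((q2 \lor \lnot \lnot q3) \land (q3 \leftrightarrow (\lnot q4 \leftrightarrow q4))) \to (((q4 \land (q2 \leftrightarrow q2)) \land \lnot q4) \leftrightarrow q1))  //  \lnot (\lnot q4 \to q1).
  branch 1 (add (((q2 \lor \lnot \lnot q3) \land (q3 \leftrightarrow (\lnot q4 \leftrightarrow q4))) \to (((q4 \land (q2 \leftrightarrow q2)) \land \lnot q4) \leftrightarrow q1))):
    (((q2 \lor \lnot \lnot q3) \land (q3 \leftrightarrow (\lnot q4 \leftrightarrow q4))) \to (((q4 \land (q2 \leftrightarrow q2)) \land \lnot q4) \leftrightarrow q1)): β-rule — branch into \lnot ((q2 \lor \lnot \lnot q3) \land (q3 \leftrightarrow (\lnot q4 \leftrightarrow q4)))  //  (((q4 \land (q2 \leftrightarrow q2)) \land \lnot q4) \leftrightarrow q1).
      branch 1.1 (add \lnot ((q2 \lor \lnot \lnot q3) \land (q3 \leftrightarrow (\lnot q4 \leftrightarrow q4)))):
        \lnot ((q2 \lor \lnot \lnot q3) \land (q3 \leftrightarrow (\lnot q4 \leftrightarrow q4))): β-rule — branch into \lnot (q2 \lor \lnot \lnot q3)  //  \lnot (q3 \leftrightarrow (\lnot q4 \leftrightarrow q4)).
          branch 1.1.1 (add \lnot (q2 \lor \lnot \lnot q3)):
            \lnot (q2 \lor \lnot \lnot q3): α-rule — add \lnot q2, \lnot \lnot \lnot q3.
            \lnot \lnot \lnot q3: drop double negation, giving \lnot q3.
            ○ open, literals {q2=false, q3=false}.
          branch 1.1.2 (add \lnot (q3 \leftrightarrow (\lnot q4 \leftrightarrow q4))):
            \lnot (q3 \leftrightarrow (\lnot q4 \leftrightarrow q4)): β-rule — branch into q3, \lnot (\lnot q4 \leftrightarrow q4)  //  \lnot q3, (\lnot q4 \leftrightarrow q4).
              branch 1.1.2.1 (add q3, \lnot (\lnot q4 \leftrightarrow q4)):
                \lnot (\lnot q4 \leftrightarrow q4): β-rule — branch into \lnot q4, \lnot q4  //  \lnot \lnot q4, q4.
                  branch 1.1.2.1.1 (add \lnot q4, \lnot q4):
                    ○ open, literals {q3=true, q4=false}.
                  branch 1.1.2.1.2 (add \lnot \lnot q4, q4):
                    ○ open, literals {q3=true, q4=true}.
              branch 1.1.2.2 (add \lnot q3, (\lnot q4 \leftrightarrow q4)):
                (\lnot q4 \leftrightarrow q4): β-rule — branch into \lnot q4, q4  //  \lnot \lnot q4, \lnot q4.
                  branch 1.1.2.2.1 (add \lnot q4, q4):
                    × closes — contains both q4 and \lnot q4.
                  branch 1.1.2.2.2 (add \lnot \lnot q4, \lnot q4):
                    × closes — contains both q4 and \lnot q4.
      branch 1.2 (add (((q4 \land (q2 \leftrightarrow q2)) \land \lnot q4) \leftrightarrow q1)):
        (((q4 \land (q2 \leftrightarrow q2)) \land \lnot q4) \leftrightarrow q1): β-rule — branch into ((q4 \land (q2 \leftrightarrow q2)) \land \lnot q4), q1  //  \lnot ((q4 \land (q2 \leftrightarrow q2)) \land \lnot q4), \lnot q1.
          branch 1.2.1 (add ((q4 \land (q2 \leftrightarrow q2)) \land \lnot q4), q1):
            ((q4 \land (q2 \leftrightarrow q2)) \land \lnot q4): α-rule — add (q4 \land (q2 \leftrightarrow q2)), \lnot q4.
            (q4 \land (q2 \leftrightarrow q2)): α-rule — add q4, (q2 \leftrightarrow q2).
            × closes — contains both q4 and \lnot q4.
          branch 1.2.2 (add \lnot ((q4 \land (q2 \leftrightarrow q2)) \land \lnot q4), \lnot q1):
            \lnot ((q4 \land (q2 \leftrightarrow q2)) \land \lnot q4): β-rule — branch into \lnot (q4 \land (q2 \leftrightarrow q2))  //  \lnot \lnot q4.
              branch 1.2.2.1 (add \lnot (q4 \land (q2 \leftrightarrow q2))):
                \lnot (q4 \land (q2 \leftrightarrow q2)): β-rule — branch into \lnot q4  //  \lnot (q2 \leftrightarrow q2).
                  branch 1.2.2.1.1 (add \lnot q4):
                    ○ open, literals {q1=false, q4=false}.
                  branch 1.2.2.1.2 (add \lnot (q2 \leftrightarrow q2)):
                    \lnot (q2 \leftrightarrow q2): β-rule — branch into q2, \lnot q2  //  \lnot q2, q2.
                      branch 1.2.2.1.2.1 (add q2, \lnot q2):
                        × closes — contains both q2 and \lnot q2.
                      branch 1.2.2.1.2.2 (add \lnot q2, q2):
                        × closes — contains both q2 and \lnot q2.
              branch 1.2.2.2 (add \lnot \lnot q4):
                ○ open, literals {q1=false, q4=true}.
  branch 2 (add \lnot (\lnot q4 \to q1)):
    \lnot (\lnot q4 \to q1): α-rule — add \lnot q4, \lnot q1.
    ○ open, literals {q1=false, q4=false}.
5 branches closed, 6 open.
Each open branch fixes some atoms; the unmentioned ones are free. Counting distinct full assignments: branch {q2=false, q3=false} (q1, q4) contributes 4 new; branch {q3=true, q4=false} (q1, q2) contributes 4 new; branch {q3=true, q4=true} (q1, q2) contributes 4 new; branch {q1=false, q4=false} (q3, q2) contributes 1 new; branch {q1=false, q4=true} (q3, q2) contributes 1 new; branch {q1=false, q4=false} (q3, q2) contributes 0 new. Total: 14.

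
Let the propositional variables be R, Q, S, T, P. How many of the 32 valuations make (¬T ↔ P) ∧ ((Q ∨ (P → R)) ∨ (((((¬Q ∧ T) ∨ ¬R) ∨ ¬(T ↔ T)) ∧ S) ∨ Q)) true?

15

Initial set: {((¬T ↔ P) ∧ ((Q ∨ (P → R)) ∨ (((((¬Q ∧ T) ∨ ¬R) ∨ ¬(T ↔ T)) ∧ S) ∨ Q)))}.
((¬T ↔ P) ∧ ((Q ∨ (P → R)) ∨ (((((¬Q ∧ T) ∨ ¬R) ∨ ¬(T ↔ T)) ∧ S) ∨ Q))): α-rule — add (¬T ↔ P), ((Q ∨ (P → R)) ∨ (((((¬Q ∧ T) ∨ ¬R) ∨ ¬(T ↔ T)) ∧ S) ∨ Q)).
(¬T ↔ P): β-rule — branch into ¬T, P  //  ¬¬T, ¬P.
  branch 1 (add ¬T, P):
    ((Q ∨ (P → R)) ∨ (((((¬Q ∧ T) ∨ ¬R) ∨ ¬(T ↔ T)) ∧ S) ∨ Q)): β-rule — branch into (Q ∨ (P → R))  //  (((((¬Q ∧ T) ∨ ¬R) ∨ ¬(T ↔ T)) ∧ S) ∨ Q).
      branch 1.1 (add (Q ∨ (P → R))):
        (Q ∨ (P → R)): β-rule — branch into Q  //  (P → R).
          branch 1.1.1 (add Q):
            ○ open, literals {P=true, Q=true, T=false}.
          branch 1.1.2 (add (P → R)):
            (P → R): β-rule — branch into ¬P  //  R.
              branch 1.1.2.1 (add ¬P):
                × closes — contains both P and ¬P.
              branch 1.1.2.2 (add R):
                ○ open, literals {P=true, R=true, T=false}.
      branch 1.2 (add (((((¬Q ∧ T) ∨ ¬R) ∨ ¬(T ↔ T)) ∧ S) ∨ Q)):
        (((((¬Q ∧ T) ∨ ¬R) ∨ ¬(T ↔ T)) ∧ S) ∨ Q): β-rule — branch into ((((¬Q ∧ T) ∨ ¬R) ∨ ¬(T ↔ T)) ∧ S)  //  Q.
          branch 1.2.1 (add ((((¬Q ∧ T) ∨ ¬R) ∨ ¬(T ↔ T)) ∧ S)):
            ((((¬Q ∧ T) ∨ ¬R) ∨ ¬(T ↔ T)) ∧ S): α-rule — add (((¬Q ∧ T) ∨ ¬R) ∨ ¬(T ↔ T)), S.
            (((¬Q ∧ T) ∨ ¬R) ∨ ¬(T ↔ T)): β-rule — branch into ((¬Q ∧ T) ∨ ¬R)  //  ¬(T ↔ T).
              branch 1.2.1.1 (add ((¬Q ∧ T) ∨ ¬R)):
                ((¬Q ∧ T) ∨ ¬R): β-rule — branch into (¬Q ∧ T)  //  ¬R.
                  branch 1.2.1.1.1 (add (¬Q ∧ T)):
                    (¬Q ∧ T): α-rule — add ¬Q, T.
                    × closes — contains both T and ¬T.
                  branch 1.2.1.1.2 (add ¬R):
                    ○ open, literals {P=true, R=false, S=true, T=false}.
              branch 1.2.1.2 (add ¬(T ↔ T)):
                ¬(T ↔ T): β-rule — branch into T, ¬T  //  ¬T, T.
                  branch 1.2.1.2.1 (add T, ¬T):
                    × closes — contains both T and ¬T.
                  branch 1.2.1.2.2 (add ¬T, T):
                    × closes — contains both T and ¬T.
          branch 1.2.2 (add Q):
            ○ open, literals {P=true, Q=true, T=false}.
  branch 2 (add ¬¬T, ¬P):
    ((Q ∨ (P → R)) ∨ (((((¬Q ∧ T) ∨ ¬R) ∨ ¬(T ↔ T)) ∧ S) ∨ Q)): β-rule — branch into (Q ∨ (P → R))  //  (((((¬Q ∧ T) ∨ ¬R) ∨ ¬(T ↔ T)) ∧ S) ∨ Q).
      branch 2.1 (add (Q ∨ (P → R))):
        (Q ∨ (P → R)): β-rule — branch into Q  //  (P → R).
          branch 2.1.1 (add Q):
            ○ open, literals {P=false, Q=true, T=true}.
          branch 2.1.2 (add (P → R)):
            (P → R): β-rule — branch into ¬P  //  R.
              branch 2.1.2.1 (add ¬P):
                ○ open, literals {P=false, T=true}.
              branch 2.1.2.2 (add R):
                ○ open, literals {P=false, R=true, T=true}.
      branch 2.2 (add (((((¬Q ∧ T) ∨ ¬R) ∨ ¬(T ↔ T)) ∧ S) ∨ Q)):
        (((((¬Q ∧ T) ∨ ¬R) ∨ ¬(T ↔ T)) ∧ S) ∨ Q): β-rule — branch into ((((¬Q ∧ T) ∨ ¬R) ∨ ¬(T ↔ T)) ∧ S)  //  Q.
          branch 2.2.1 (add ((((¬Q ∧ T) ∨ ¬R) ∨ ¬(T ↔ T)) ∧ S)):
            ((((¬Q ∧ T) ∨ ¬R) ∨ ¬(T ↔ T)) ∧ S): α-rule — add (((¬Q ∧ T) ∨ ¬R) ∨ ¬(T ↔ T)), S.
            (((¬Q ∧ T) ∨ ¬R) ∨ ¬(T ↔ T)): β-rule — branch into ((¬Q ∧ T) ∨ ¬R)  //  ¬(T ↔ T).
              branch 2.2.1.1 (add ((¬Q ∧ T) ∨ ¬R)):
                ((¬Q ∧ T) ∨ ¬R): β-rule — branch into (¬Q ∧ T)  //  ¬R.
                  branch 2.2.1.1.1 (add (¬Q ∧ T)):
                    (¬Q ∧ T): α-rule — add ¬Q, T.
                    ○ open, literals {P=false, Q=false, S=true, T=true}.
                  branch 2.2.1.1.2 (add ¬R):
                    ○ open, literals {P=false, R=false, S=true, T=true}.
              branch 2.2.1.2 (add ¬(T ↔ T)):
                ¬(T ↔ T): β-rule — branch into T, ¬T  //  ¬T, T.
                  branch 2.2.1.2.1 (add T, ¬T):
                    × closes — contains both T and ¬T.
                  branch 2.2.1.2.2 (add ¬T, T):
                    × closes — contains both T and ¬T.
          branch 2.2.2 (add Q):
            ○ open, literals {P=false, Q=true, T=true}.
6 branches closed, 10 open.
Each open branch fixes some atoms; the unmentioned ones are free. Counting distinct full assignments: branch {P=true, Q=true, T=false} (R, S) contributes 4 new; branch {P=true, R=true, T=false} (Q, S) contributes 2 new; branch {P=true, R=false, S=true, T=false} (Q) contributes 1 new; branch {P=true, Q=true, T=false} (R, S) contributes 0 new; branch {P=false, Q=true, T=true} (R, S) contributes 4 new; branch {P=false, T=true} (R, Q, S) contributes 4 new; branch {P=false, R=true, T=true} (Q, S) contributes 0 new; branch {P=false, Q=false, S=true, T=true} (R) contributes 0 new; branch {P=false, R=false, S=true, T=true} (Q) contributes 0 new; branch {P=false, Q=true, T=true} (R, S) contributes 0 new. Total: 15.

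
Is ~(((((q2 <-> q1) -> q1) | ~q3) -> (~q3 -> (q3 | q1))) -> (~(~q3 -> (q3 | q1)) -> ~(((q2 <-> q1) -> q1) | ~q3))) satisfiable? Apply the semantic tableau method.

Initial set: {T ~(((((q2 <-> q1) -> q1) | ~q3) -> (~q3 -> (q3 | q1))) -> (~(~q3 -> (q3 | q1)) -> ~(((q2 <-> q1) -> q1) | ~q3)))}.
T ~(((((q2 <-> q1) -> q1) | ~q3) -> (~q3 -> (q3 | q1))) -> (~(~q3 -> (q3 | q1)) -> ~(((q2 <-> q1) -> q1) | ~q3))): α-rule — add T ((((q2 <-> q1) -> q1) | ~q3) -> (~q3 -> (q3 | q1))), F (~(~q3 -> (q3 | q1)) -> ~(((q2 <-> q1) -> q1) | ~q3)).
F (~(~q3 -> (q3 | q1)) -> ~(((q2 <-> q1) -> q1) | ~q3)): α-rule — add T ~(~q3 -> (q3 | q1)), F ~(((q2 <-> q1) -> q1) | ~q3).
T ~(~q3 -> (q3 | q1)): α-rule — add T ~q3, F (q3 | q1).
F (q3 | q1): α-rule — add F q3, F q1.
T ((((q2 <-> q1) -> q1) | ~q3) -> (~q3 -> (q3 | q1))): β-rule — branch into F (((q2 <-> q1) -> q1) | ~q3)  //  T (~q3 -> (q3 | q1)).
  branch 1 (add F (((q2 <-> q1) -> q1) | ~q3)):
    F (((q2 <-> q1) -> q1) | ~q3): α-rule — add F ((q2 <-> q1) -> q1), F ~q3.
    × closes — contains both q3 and ~q3.
  branch 2 (add T (~q3 -> (q3 | q1))):
    F ~(((q2 <-> q1) -> q1) | ~q3): β-rule — branch into T ((q2 <-> q1) -> q1)  //  T ~q3.
      branch 2.1 (add T ((q2 <-> q1) -> q1)):
        T (~q3 -> (q3 | q1)): β-rule — branch into F ~q3  //  T (q3 | q1).
          branch 2.1.1 (add F ~q3):
            × closes — contains both q3 and ~q3.
          branch 2.1.2 (add T (q3 | q1)):
            T ((q2 <-> q1) -> q1): β-rule — branch into F (q2 <-> q1)  //  T q1.
              branch 2.1.2.1 (add F (q2 <-> q1)):
                T (q3 | q1): β-rule — branch into T q3  //  T q1.
                  branch 2.1.2.1.1 (add T q3):
                    × closes — contains both q3 and ~q3.
                  branch 2.1.2.1.2 (add T q1):
                    × closes — contains both q1 and ~q1.
              branch 2.1.2.2 (add T q1):
                × closes — contains both q1 and ~q1.
      branch 2.2 (add T ~q3):
        T (~q3 -> (q3 | q1)): β-rule — branch into F ~q3  //  T (q3 | q1).
          branch 2.2.1 (add F ~q3):
            × closes — contains both q3 and ~q3.
          branch 2.2.2 (add T (q3 | q1)):
            T (q3 | q1): β-rule — branch into T q3  //  T q1.
              branch 2.2.2.1 (add T q3):
                × closes — contains both q3 and ~q3.
              branch 2.2.2.2 (add T q1):
                × closes — contains both q1 and ~q1.
All 8 branches close.
Every branch closed; the formula is unsatisfiable.

Unsatisfiable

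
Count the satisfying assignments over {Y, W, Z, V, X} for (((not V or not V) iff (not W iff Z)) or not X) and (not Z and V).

6

Initial set: {((((not V or not V) iff (not W iff Z)) or not X) and (not Z and V))}.
((((not V or not V) iff (not W iff Z)) or not X) and (not Z and V)): α-rule — add (((not V or not V) iff (not W iff Z)) or not X), (not Z and V).
(not Z and V): α-rule — add not Z, V.
(((not V or not V) iff (not W iff Z)) or not X): β-rule — branch into ((not V or not V) iff (not W iff Z))  //  not X.
  branch 1 (add ((not V or not V) iff (not W iff Z))):
    ((not V or not V) iff (not W iff Z)): β-rule — branch into (not V or not V), (not W iff Z)  //  not (not V or not V), not (not W iff Z).
      branch 1.1 (add (not V or not V), (not W iff Z)):
        (not V or not V): β-rule — branch into not V  //  not V.
          branch 1.1.1 (add not V):
            × closes — contains both V and not V.
          branch 1.1.2 (add not V):
            × closes — contains both V and not V.
      branch 1.2 (add not (not V or not V), not (not W iff Z)):
        not (not V or not V): α-rule — add not not V, not not V.
        not (not W iff Z): β-rule — branch into not W, not Z  //  not not W, Z.
          branch 1.2.1 (add not W, not Z):
            ○ open, literals {V=true, W=false, Z=false}.
          branch 1.2.2 (add not not W, Z):
            × closes — contains both Z and not Z.
  branch 2 (add not X):
    ○ open, literals {V=true, X=false, Z=false}.
3 branches closed, 2 open.
Each open branch fixes some atoms; the unmentioned ones are free. Counting distinct full assignments: branch {V=true, W=false, Z=false} (Y, X) contributes 4 new; branch {V=true, X=false, Z=false} (Y, W) contributes 2 new. Total: 6.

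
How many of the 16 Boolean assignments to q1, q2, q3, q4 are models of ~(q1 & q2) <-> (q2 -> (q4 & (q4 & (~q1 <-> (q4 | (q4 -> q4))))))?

Initial set: {(~(q1 & q2) <-> (q2 -> (q4 & (q4 & (~q1 <-> (q4 | (q4 -> q4)))))))}.
(~(q1 & q2) <-> (q2 -> (q4 & (q4 & (~q1 <-> (q4 | (q4 -> q4))))))): β-rule — branch into ~(q1 & q2), (q2 -> (q4 & (q4 & (~q1 <-> (q4 | (q4 -> q4))))))  //  ~~(q1 & q2), ~(q2 -> (q4 & (q4 & (~q1 <-> (q4 | (q4 -> q4)))))).
  branch 1 (add ~(q1 & q2), (q2 -> (q4 & (q4 & (~q1 <-> (q4 | (q4 -> q4))))))):
    ~(q1 & q2): β-rule — branch into ~q1  //  ~q2.
      branch 1.1 (add ~q1):
        (q2 -> (q4 & (q4 & (~q1 <-> (q4 | (q4 -> q4)))))): β-rule — branch into ~q2  //  (q4 & (q4 & (~q1 <-> (q4 | (q4 -> q4))))).
          branch 1.1.1 (add ~q2):
            ○ open, literals {q1=false, q2=false}.
          branch 1.1.2 (add (q4 & (q4 & (~q1 <-> (q4 | (q4 -> q4)))))):
            (q4 & (q4 & (~q1 <-> (q4 | (q4 -> q4))))): α-rule — add q4, (q4 & (~q1 <-> (q4 | (q4 -> q4)))).
            (q4 & (~q1 <-> (q4 | (q4 -> q4)))): α-rule — add q4, (~q1 <-> (q4 | (q4 -> q4))).
            (~q1 <-> (q4 | (q4 -> q4))): β-rule — branch into ~q1, (q4 | (q4 -> q4))  //  ~~q1, ~(q4 | (q4 -> q4)).
              branch 1.1.2.1 (add ~q1, (q4 | (q4 -> q4))):
                (q4 | (q4 -> q4)): β-rule — branch into q4  //  (q4 -> q4).
                  branch 1.1.2.1.1 (add q4):
                    ○ open, literals {q1=false, q4=true}.
                  branch 1.1.2.1.2 (add (q4 -> q4)):
                    (q4 -> q4): β-rule — branch into ~q4  //  q4.
                      branch 1.1.2.1.2.1 (add ~q4):
                        × closes — contains both q4 and ~q4.
                      branch 1.1.2.1.2.2 (add q4):
                        ○ open, literals {q1=false, q4=true}.
              branch 1.1.2.2 (add ~~q1, ~(q4 | (q4 -> q4))):
                × closes — contains both q1 and ~q1.
      branch 1.2 (add ~q2):
        (q2 -> (q4 & (q4 & (~q1 <-> (q4 | (q4 -> q4)))))): β-rule — branch into ~q2  //  (q4 & (q4 & (~q1 <-> (q4 | (q4 -> q4))))).
          branch 1.2.1 (add ~q2):
            ○ open, literals {q2=false}.
          branch 1.2.2 (add (q4 & (q4 & (~q1 <-> (q4 | (q4 -> q4)))))):
            (q4 & (q4 & (~q1 <-> (q4 | (q4 -> q4))))): α-rule — add q4, (q4 & (~q1 <-> (q4 | (q4 -> q4)))).
            (q4 & (~q1 <-> (q4 | (q4 -> q4)))): α-rule — add q4, (~q1 <-> (q4 | (q4 -> q4))).
            (~q1 <-> (q4 | (q4 -> q4))): β-rule — branch into ~q1, (q4 | (q4 -> q4))  //  ~~q1, ~(q4 | (q4 -> q4)).
              branch 1.2.2.1 (add ~q1, (q4 | (q4 -> q4))):
                (q4 | (q4 -> q4)): β-rule — branch into q4  //  (q4 -> q4).
                  branch 1.2.2.1.1 (add q4):
                    ○ open, literals {q1=false, q2=false, q4=true}.
                  branch 1.2.2.1.2 (add (q4 -> q4)):
                    (q4 -> q4): β-rule — branch into ~q4  //  q4.
                      branch 1.2.2.1.2.1 (add ~q4):
                        × closes — contains both q4 and ~q4.
                      branch 1.2.2.1.2.2 (add q4):
                        ○ open, literals {q1=false, q2=false, q4=true}.
              branch 1.2.2.2 (add ~~q1, ~(q4 | (q4 -> q4))):
                ~(q4 | (q4 -> q4)): α-rule — add ~q4, ~(q4 -> q4).
                × closes — contains both q4 and ~q4.
  branch 2 (add ~~(q1 & q2), ~(q2 -> (q4 & (q4 & (~q1 <-> (q4 | (q4 -> q4))))))):
    ~~(q1 & q2): α-rule — add q1, q2.
    ~(q2 -> (q4 & (q4 & (~q1 <-> (q4 | (q4 -> q4)))))): α-rule — add q2, ~(q4 & (q4 & (~q1 <-> (q4 | (q4 -> q4))))).
    ~(q4 & (q4 & (~q1 <-> (q4 | (q4 -> q4))))): β-rule — branch into ~q4  //  ~(q4 & (~q1 <-> (q4 | (q4 -> q4)))).
      branch 2.1 (add ~q4):
        ○ open, literals {q1=true, q2=true, q4=false}.
      branch 2.2 (add ~(q4 & (~q1 <-> (q4 | (q4 -> q4))))):
        ~(q4 & (~q1 <-> (q4 | (q4 -> q4)))): β-rule — branch into ~q4  //  ~(~q1 <-> (q4 | (q4 -> q4))).
          branch 2.2.1 (add ~q4):
            ○ open, literals {q1=true, q2=true, q4=false}.
          branch 2.2.2 (add ~(~q1 <-> (q4 | (q4 -> q4)))):
            ~(~q1 <-> (q4 | (q4 -> q4))): β-rule — branch into ~q1, ~(q4 | (q4 -> q4))  //  ~~q1, (q4 | (q4 -> q4)).
              branch 2.2.2.1 (add ~q1, ~(q4 | (q4 -> q4))):
                × closes — contains both q1 and ~q1.
              branch 2.2.2.2 (add ~~q1, (q4 | (q4 -> q4))):
                (q4 | (q4 -> q4)): β-rule — branch into q4  //  (q4 -> q4).
                  branch 2.2.2.2.1 (add q4):
                    ○ open, literals {q1=true, q2=true, q4=true}.
                  branch 2.2.2.2.2 (add (q4 -> q4)):
                    (q4 -> q4): β-rule — branch into ~q4  //  q4.
                      branch 2.2.2.2.2.1 (add ~q4):
                        ○ open, literals {q1=true, q2=true, q4=false}.
                      branch 2.2.2.2.2.2 (add q4):
                        ○ open, literals {q1=true, q2=true, q4=true}.
5 branches closed, 11 open.
Each open branch fixes some atoms; the unmentioned ones are free. Counting distinct full assignments: branch {q1=false, q2=false} (q3, q4) contributes 4 new; branch {q1=false, q4=true} (q2, q3) contributes 2 new; branch {q1=false, q4=true} (q2, q3) contributes 0 new; branch {q2=false} (q1, q3, q4) contributes 4 new; branch {q1=false, q2=false, q4=true} (q3) contributes 0 new; branch {q1=false, q2=false, q4=true} (q3) contributes 0 new; branch {q1=true, q2=true, q4=false} (q3) contributes 2 new; branch {q1=true, q2=true, q4=false} (q3) contributes 0 new; branch {q1=true, q2=true, q4=true} (q3) contributes 2 new; branch {q1=true, q2=true, q4=false} (q3) contributes 0 new; branch {q1=true, q2=true, q4=true} (q3) contributes 0 new. Total: 14.

14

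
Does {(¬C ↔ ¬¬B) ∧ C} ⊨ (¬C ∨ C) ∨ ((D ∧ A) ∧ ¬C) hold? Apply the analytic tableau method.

Yes

Initial set: {T ((¬C ↔ ¬¬B) ∧ C); F ((¬C ∨ C) ∨ ((D ∧ A) ∧ ¬C))}.
T ((¬C ↔ ¬¬B) ∧ C): α-rule — add T (¬C ↔ ¬¬B), T C.
F ((¬C ∨ C) ∨ ((D ∧ A) ∧ ¬C)): α-rule — add F (¬C ∨ C), F ((D ∧ A) ∧ ¬C).
F (¬C ∨ C): α-rule — add F ¬C, F C.
× closes — contains both C and ¬C.
All 1 branch closes.
Every branch closed, so the premises entail the conclusion.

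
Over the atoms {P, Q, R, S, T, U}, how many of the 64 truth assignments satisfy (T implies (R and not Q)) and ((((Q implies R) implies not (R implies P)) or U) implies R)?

28

Initial set: {((T implies (R and not Q)) and ((((Q implies R) implies not (R implies P)) or U) implies R))}.
((T implies (R and not Q)) and ((((Q implies R) implies not (R implies P)) or U) implies R)): α-rule — add (T implies (R and not Q)), ((((Q implies R) implies not (R implies P)) or U) implies R).
(T implies (R and not Q)): β-rule — branch into not T  //  (R and not Q).
  branch 1 (add not T):
    ((((Q implies R) implies not (R implies P)) or U) implies R): β-rule — branch into not (((Q implies R) implies not (R implies P)) or U)  //  R.
      branch 1.1 (add not (((Q implies R) implies not (R implies P)) or U)):
        not (((Q implies R) implies not (R implies P)) or U): α-rule — add not ((Q implies R) implies not (R implies P)), not U.
        not ((Q implies R) implies not (R implies P)): α-rule — add (Q implies R), not not (R implies P).
        (Q implies R): β-rule — branch into not Q  //  R.
          branch 1.1.1 (add not Q):
            not not (R implies P): β-rule — branch into not R  //  P.
              branch 1.1.1.1 (add not R):
                ○ open, literals {Q=F, R=F, T=F, U=F}.
              branch 1.1.1.2 (add P):
                ○ open, literals {P=T, Q=F, T=F, U=F}.
          branch 1.1.2 (add R):
            not not (R implies P): β-rule — branch into not R  //  P.
              branch 1.1.2.1 (add not R):
                × closes — contains both R and not R.
              branch 1.1.2.2 (add P):
                ○ open, literals {P=T, R=T, T=F, U=F}.
      branch 1.2 (add R):
        ○ open, literals {R=T, T=F}.
  branch 2 (add (R and not Q)):
    (R and not Q): α-rule — add R, not Q.
    ((((Q implies R) implies not (R implies P)) or U) implies R): β-rule — branch into not (((Q implies R) implies not (R implies P)) or U)  //  R.
      branch 2.1 (add not (((Q implies R) implies not (R implies P)) or U)):
        not (((Q implies R) implies not (R implies P)) or U): α-rule — add not ((Q implies R) implies not (R implies P)), not U.
        not ((Q implies R) implies not (R implies P)): α-rule — add (Q implies R), not not (R implies P).
        (Q implies R): β-rule — branch into not Q  //  R.
          branch 2.1.1 (add not Q):
            not not (R implies P): β-rule — branch into not R  //  P.
              branch 2.1.1.1 (add not R):
                × closes — contains both R and not R.
              branch 2.1.1.2 (add P):
                ○ open, literals {P=T, Q=F, R=T, U=F}.
          branch 2.1.2 (add R):
            not not (R implies P): β-rule — branch into not R  //  P.
              branch 2.1.2.1 (add not R):
                × closes — contains both R and not R.
              branch 2.1.2.2 (add P):
                ○ open, literals {P=T, Q=F, R=T, U=F}.
      branch 2.2 (add R):
        ○ open, literals {Q=F, R=T}.
3 branches closed, 7 open.
Each open branch fixes some atoms; the unmentioned ones are free. Counting distinct full assignments: branch {Q=F, R=F, T=F, U=F} (P, S) contributes 4 new; branch {P=T, Q=F, T=F, U=F} (R, S) contributes 2 new; branch {P=T, R=T, T=F, U=F} (Q, S) contributes 2 new; branch {R=T, T=F} (P, Q, S, U) contributes 12 new; branch {P=T, Q=F, R=T, U=F} (S, T) contributes 2 new; branch {P=T, Q=F, R=T, U=F} (S, T) contributes 0 new; branch {Q=F, R=T} (P, S, T, U) contributes 6 new. Total: 28.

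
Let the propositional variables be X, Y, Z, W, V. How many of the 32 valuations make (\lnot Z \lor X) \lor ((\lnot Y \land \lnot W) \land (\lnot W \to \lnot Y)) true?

Initial set: {((\lnot Z \lor X) \lor ((\lnot Y \land \lnot W) \land (\lnot W \to \lnot Y)))}.
((\lnot Z \lor X) \lor ((\lnot Y \land \lnot W) \land (\lnot W \to \lnot Y))): β-rule — branch into (\lnot Z \lor X)  //  ((\lnot Y \land \lnot W) \land (\lnot W \to \lnot Y)).
  branch 1 (add (\lnot Z \lor X)):
    (\lnot Z \lor X): β-rule — branch into \lnot Z  //  X.
      branch 1.1 (add \lnot Z):
        ○ open, literals {Z=F}.
      branch 1.2 (add X):
        ○ open, literals {X=T}.
  branch 2 (add ((\lnot Y \land \lnot W) \land (\lnot W \to \lnot Y))):
    ((\lnot Y \land \lnot W) \land (\lnot W \to \lnot Y)): α-rule — add (\lnot Y \land \lnot W), (\lnot W \to \lnot Y).
    (\lnot Y \land \lnot W): α-rule — add \lnot Y, \lnot W.
    (\lnot W \to \lnot Y): β-rule — branch into \lnot \lnot W  //  \lnot Y.
      branch 2.1 (add \lnot \lnot W):
        × closes — contains both W and \lnot W.
      branch 2.2 (add \lnot Y):
        ○ open, literals {W=F, Y=F}.
1 branch closed, 3 open.
Each open branch fixes some atoms; the unmentioned ones are free. Counting distinct full assignments: branch {Z=F} (X, Y, W, V) contributes 16 new; branch {X=T} (Y, Z, W, V) contributes 8 new; branch {W=F, Y=F} (X, Z, V) contributes 2 new. Total: 26.

26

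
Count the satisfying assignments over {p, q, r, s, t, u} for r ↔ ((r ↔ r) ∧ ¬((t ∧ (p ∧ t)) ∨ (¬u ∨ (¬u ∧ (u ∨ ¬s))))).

32

Initial set: {T (r ↔ ((r ↔ r) ∧ ¬((t ∧ (p ∧ t)) ∨ (¬u ∨ (¬u ∧ (u ∨ ¬s))))))}.
T (r ↔ ((r ↔ r) ∧ ¬((t ∧ (p ∧ t)) ∨ (¬u ∨ (¬u ∧ (u ∨ ¬s)))))): β-rule — branch into T r, T ((r ↔ r) ∧ ¬((t ∧ (p ∧ t)) ∨ (¬u ∨ (¬u ∧ (u ∨ ¬s)))))  //  F r, F ((r ↔ r) ∧ ¬((t ∧ (p ∧ t)) ∨ (¬u ∨ (¬u ∧ (u ∨ ¬s))))).
  branch 1 (add T r, T ((r ↔ r) ∧ ¬((t ∧ (p ∧ t)) ∨ (¬u ∨ (¬u ∧ (u ∨ ¬s)))))):
    T ((r ↔ r) ∧ ¬((t ∧ (p ∧ t)) ∨ (¬u ∨ (¬u ∧ (u ∨ ¬s))))): α-rule — add T (r ↔ r), T ¬((t ∧ (p ∧ t)) ∨ (¬u ∨ (¬u ∧ (u ∨ ¬s)))).
    T ¬((t ∧ (p ∧ t)) ∨ (¬u ∨ (¬u ∧ (u ∨ ¬s)))): α-rule — add F (t ∧ (p ∧ t)), F (¬u ∨ (¬u ∧ (u ∨ ¬s))).
    F (¬u ∨ (¬u ∧ (u ∨ ¬s))): α-rule — add F ¬u, F (¬u ∧ (u ∨ ¬s)).
    T (r ↔ r): β-rule — branch into T r, T r  //  F r, F r.
      branch 1.1 (add T r, T r):
        F (t ∧ (p ∧ t)): β-rule — branch into F t  //  F (p ∧ t).
          branch 1.1.1 (add F t):
            F (¬u ∧ (u ∨ ¬s)): β-rule — branch into F ¬u  //  F (u ∨ ¬s).
              branch 1.1.1.1 (add F ¬u):
                ○ open, literals {r=1, t=0, u=1}.
              branch 1.1.1.2 (add F (u ∨ ¬s)):
                F (u ∨ ¬s): α-rule — add F u, F ¬s.
                × closes — contains both u and ¬u.
          branch 1.1.2 (add F (p ∧ t)):
            F (¬u ∧ (u ∨ ¬s)): β-rule — branch into F ¬u  //  F (u ∨ ¬s).
              branch 1.1.2.1 (add F ¬u):
                F (p ∧ t): β-rule — branch into F p  //  F t.
                  branch 1.1.2.1.1 (add F p):
                    ○ open, literals {p=0, r=1, u=1}.
                  branch 1.1.2.1.2 (add F t):
                    ○ open, literals {r=1, t=0, u=1}.
              branch 1.1.2.2 (add F (u ∨ ¬s)):
                F (u ∨ ¬s): α-rule — add F u, F ¬s.
                × closes — contains both u and ¬u.
      branch 1.2 (add F r, F r):
        × closes — contains both r and ¬r.
  branch 2 (add F r, F ((r ↔ r) ∧ ¬((t ∧ (p ∧ t)) ∨ (¬u ∨ (¬u ∧ (u ∨ ¬s)))))):
    F ((r ↔ r) ∧ ¬((t ∧ (p ∧ t)) ∨ (¬u ∨ (¬u ∧ (u ∨ ¬s))))): β-rule — branch into F (r ↔ r)  //  F ¬((t ∧ (p ∧ t)) ∨ (¬u ∨ (¬u ∧ (u ∨ ¬s)))).
      branch 2.1 (add F (r ↔ r)):
        F (r ↔ r): β-rule — branch into T r, F r  //  F r, T r.
          branch 2.1.1 (add T r, F r):
            × closes — contains both r and ¬r.
          branch 2.1.2 (add F r, T r):
            × closes — contains both r and ¬r.
      branch 2.2 (add F ¬((t ∧ (p ∧ t)) ∨ (¬u ∨ (¬u ∧ (u ∨ ¬s))))):
        F ¬((t ∧ (p ∧ t)) ∨ (¬u ∨ (¬u ∧ (u ∨ ¬s)))): β-rule — branch into T (t ∧ (p ∧ t))  //  T (¬u ∨ (¬u ∧ (u ∨ ¬s))).
          branch 2.2.1 (add T (t ∧ (p ∧ t))):
            T (t ∧ (p ∧ t)): α-rule — add T t, T (p ∧ t).
            T (p ∧ t): α-rule — add T p, T t.
            ○ open, literals {p=1, r=0, t=1}.
          branch 2.2.2 (add T (¬u ∨ (¬u ∧ (u ∨ ¬s)))):
            T (¬u ∨ (¬u ∧ (u ∨ ¬s))): β-rule — branch into T ¬u  //  T (¬u ∧ (u ∨ ¬s)).
              branch 2.2.2.1 (add T ¬u):
                ○ open, literals {r=0, u=0}.
              branch 2.2.2.2 (add T (¬u ∧ (u ∨ ¬s))):
                T (¬u ∧ (u ∨ ¬s)): α-rule — add T ¬u, T (u ∨ ¬s).
                T (u ∨ ¬s): β-rule — branch into T u  //  T ¬s.
                  branch 2.2.2.2.1 (add T u):
                    × closes — contains both u and ¬u.
                  branch 2.2.2.2.2 (add T ¬s):
                    ○ open, literals {r=0, s=0, u=0}.
6 branches closed, 6 open.
Each open branch fixes some atoms; the unmentioned ones are free. Counting distinct full assignments: branch {r=1, t=0, u=1} (p, q, s) contributes 8 new; branch {p=0, r=1, u=1} (q, s, t) contributes 4 new; branch {r=1, t=0, u=1} (p, q, s) contributes 0 new; branch {p=1, r=0, t=1} (q, s, u) contributes 8 new; branch {r=0, u=0} (p, q, s, t) contributes 12 new; branch {r=0, s=0, u=0} (p, q, t) contributes 0 new. Total: 32.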